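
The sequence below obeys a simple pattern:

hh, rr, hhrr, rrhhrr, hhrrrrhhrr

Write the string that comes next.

rrhhrrhhrrrrhhrr

Each term (from the third on) is the two preceding terms concatenated in order: term 3 = hh·rr = hhrr.
So term 6 is rrhhrr·hhrrrrhhrr.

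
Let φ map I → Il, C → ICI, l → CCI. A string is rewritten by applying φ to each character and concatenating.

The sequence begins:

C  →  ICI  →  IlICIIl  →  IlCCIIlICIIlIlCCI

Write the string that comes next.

Applying the rule to each of the 17 symbols of IlCCIIlICIIlIlCCI gives the pieces Il CCI ICI ICI Il Il CCI Il ICI Il Il CCI Il CCI ICI ICI Il, which concatenate to the answer.

IlCCIICIICIIlIlCCIIlICIIlIlCCIIlCCIICIICIIl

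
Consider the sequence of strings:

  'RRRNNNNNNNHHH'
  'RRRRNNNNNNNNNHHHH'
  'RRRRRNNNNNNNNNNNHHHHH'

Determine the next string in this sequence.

RRRRRRNNNNNNNNNNNNNHHHHHH

Term n consists of n R's, followed by 2n+1 N's, followed by n H's, where the shown terms are n = 3, 4, 5.
Setting n = 6 gives 6, 13, 6 characters in each block.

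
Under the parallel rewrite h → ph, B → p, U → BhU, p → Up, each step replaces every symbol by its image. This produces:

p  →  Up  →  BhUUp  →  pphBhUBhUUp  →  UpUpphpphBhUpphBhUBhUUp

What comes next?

Replace each of the 23 characters of UpUpphpphBhUpphBhUBhUUp in place — BhU Up BhU Up Up ph Up Up ph p ph BhU Up Up ph p ph BhU p ph BhU BhU Up — and concatenate.

BhUUpBhUUpUpphUpUpphpphBhUUpUpphpphBhUpphBhUBhUUp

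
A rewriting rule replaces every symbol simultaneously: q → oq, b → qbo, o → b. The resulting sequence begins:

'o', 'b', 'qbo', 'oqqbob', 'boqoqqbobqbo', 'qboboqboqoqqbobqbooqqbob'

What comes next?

Rewriting the 24 symbols of qboboqboqoqqbobqbooqqbob one by one yields oq qbo b qbo b oq qbo b oq b oq oq qbo b qbo oq qbo b b oq oq qbo b qbo; concatenated:

oqqbobqboboqqboboqboqoqqbobqbooqqbobboqoqqbobqbo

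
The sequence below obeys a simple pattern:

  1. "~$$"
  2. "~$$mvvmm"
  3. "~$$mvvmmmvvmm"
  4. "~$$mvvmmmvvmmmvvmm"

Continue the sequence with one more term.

~$$mvvmmmvvmmmvvmmmvvmm

Each term is the previous one with mvvmm appended.
One more step from ~$$mvvmmmvvmmmvvmm gives the answer.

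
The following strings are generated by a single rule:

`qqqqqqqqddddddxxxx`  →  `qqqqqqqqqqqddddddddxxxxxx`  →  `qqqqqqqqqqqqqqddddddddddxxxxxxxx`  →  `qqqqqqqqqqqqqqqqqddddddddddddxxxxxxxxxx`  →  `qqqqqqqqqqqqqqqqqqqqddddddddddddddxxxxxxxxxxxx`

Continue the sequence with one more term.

The n-th term is 3n+2 q's then 2n+2 d's then 2n x's, where the shown terms are n = 2, 3, 4, 5, 6.
For the next term, n = 7, so the run lengths are 23, 16, 14.

qqqqqqqqqqqqqqqqqqqqqqqddddddddddddddddxxxxxxxxxxxxxx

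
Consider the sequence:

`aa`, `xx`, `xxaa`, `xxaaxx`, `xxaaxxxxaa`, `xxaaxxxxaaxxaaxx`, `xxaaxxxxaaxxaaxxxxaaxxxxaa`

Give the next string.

From term 3 onward, concatenate the last term with the second-to-last: xx·aa = xxaa, xxaa·xx = xxaaxx, …
Continuing: xxaaxxxxaaxxaaxxxxaaxxxxaa · xxaaxxxxaaxxaaxx gives term 8.

xxaaxxxxaaxxaaxxxxaaxxxxaaxxaaxxxxaaxxaaxx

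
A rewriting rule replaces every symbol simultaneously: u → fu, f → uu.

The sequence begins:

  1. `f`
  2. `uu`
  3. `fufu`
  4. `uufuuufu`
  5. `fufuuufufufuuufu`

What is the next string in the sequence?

Rewriting the 16 symbols of fufuuufufufuuufu one by one yields uu fu uu fu fu fu uu fu uu fu uu fu fu fu uu fu; concatenated:

uufuuufufufuuufuuufuuufufufuuufu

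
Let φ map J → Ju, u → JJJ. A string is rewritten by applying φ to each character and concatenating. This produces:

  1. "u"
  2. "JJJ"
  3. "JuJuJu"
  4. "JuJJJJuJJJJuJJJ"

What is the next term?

Applying the rule to each of the 15 symbols of JuJJJJuJJJJuJJJ gives the pieces Ju JJJ Ju Ju Ju Ju JJJ Ju Ju Ju Ju JJJ Ju Ju Ju, which concatenate to the answer.

JuJJJJuJuJuJuJJJJuJuJuJuJJJJuJuJu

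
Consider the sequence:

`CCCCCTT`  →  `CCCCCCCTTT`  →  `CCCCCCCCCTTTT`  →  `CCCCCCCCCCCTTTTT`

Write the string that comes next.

CCCCCCCCCCCCCTTTTTT

Each string has the form C^{2n+1} T^{n}, where the shown terms are n = 2, 3, 4, 5.
At n = 6 the blocks have lengths 13, 6.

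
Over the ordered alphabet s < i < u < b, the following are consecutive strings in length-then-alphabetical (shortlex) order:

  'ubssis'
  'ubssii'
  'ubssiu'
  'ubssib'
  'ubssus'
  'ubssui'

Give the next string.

Treat ubssui as a base-4 numeral over the given alphabet and add one, carrying through any trailing b's.

ubssuu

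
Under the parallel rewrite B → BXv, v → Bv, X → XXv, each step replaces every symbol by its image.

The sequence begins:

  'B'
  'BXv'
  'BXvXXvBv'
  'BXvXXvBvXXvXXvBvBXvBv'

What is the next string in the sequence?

BXvXXvBvXXvXXvBvBXvBvXXvXXvBvXXvXXvBvBXvBvBXvXXvBvBXvBv

Applying the rule to each of the 21 symbols of BXvXXvBvXXvXXvBvBXvBv gives the pieces BXv XXv Bv XXv XXv Bv BXv Bv XXv XXv Bv XXv XXv Bv BXv Bv BXv XXv Bv BXv Bv, which concatenate to the answer.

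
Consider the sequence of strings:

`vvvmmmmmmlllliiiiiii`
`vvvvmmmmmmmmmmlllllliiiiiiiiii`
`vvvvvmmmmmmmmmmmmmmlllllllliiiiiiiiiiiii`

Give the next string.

vvvvvvmmmmmmmmmmmmmmmmmmlllllllllliiiiiiiiiiiiiiii

The n-th term is n+1 v's then 4n-2 m's then 2n l's then 3n+1 i's, where the shown terms are n = 2, 3, 4.
At n = 5 the blocks have lengths 6, 18, 10, 16.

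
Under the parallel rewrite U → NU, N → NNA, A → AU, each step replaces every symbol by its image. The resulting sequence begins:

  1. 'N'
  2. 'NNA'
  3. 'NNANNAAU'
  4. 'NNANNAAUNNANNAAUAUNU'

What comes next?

NNANNAAUNNANNAAUAUNUNNANNAAUNNANNAAUAUNUAUNUNNANU

Replace each of the 20 characters of NNANNAAUNNANNAAUAUNU in place — NNA NNA AU NNA NNA AU AU NU NNA NNA AU NNA NNA AU AU NU AU NU NNA NU — and concatenate.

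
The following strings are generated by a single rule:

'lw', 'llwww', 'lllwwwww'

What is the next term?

llllwwwwwww

The n-th term is n l's then 2n-1 w's (n = 1, 2, …).
Setting n = 4 gives 4, 7 characters in each block.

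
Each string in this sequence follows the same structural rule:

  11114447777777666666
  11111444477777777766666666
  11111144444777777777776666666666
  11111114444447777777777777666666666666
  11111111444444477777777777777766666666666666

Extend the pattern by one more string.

11111111144444444777777777777777776666666666666666

Each string has the form 1^{n+1} 4^{n} 7^{2n+1} 6^{2n}, where the shown terms are n = 3, 4, 5, 6, 7.
For the next term, n = 8, so the run lengths are 9, 8, 17, 16.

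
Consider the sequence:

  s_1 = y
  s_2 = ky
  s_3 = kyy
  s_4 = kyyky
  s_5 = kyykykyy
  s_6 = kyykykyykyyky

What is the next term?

kyykykyykyykykyykykyy

From term 3 onward, concatenate the last term with the second-to-last: ky·y = kyy, kyy·ky = kyyky, …
Continuing: kyykykyykyyky · kyykykyy gives term 7.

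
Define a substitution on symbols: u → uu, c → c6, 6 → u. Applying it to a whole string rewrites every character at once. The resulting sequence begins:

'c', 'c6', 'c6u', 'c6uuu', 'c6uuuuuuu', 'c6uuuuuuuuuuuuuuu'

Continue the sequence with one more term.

Rewriting the 17 symbols of c6uuuuuuuuuuuuuuu one by one yields c6 u uu uu uu uu uu uu uu uu uu uu uu uu uu uu uu; concatenated:

c6uuuuuuuuuuuuuuuuuuuuuuuuuuuuuuu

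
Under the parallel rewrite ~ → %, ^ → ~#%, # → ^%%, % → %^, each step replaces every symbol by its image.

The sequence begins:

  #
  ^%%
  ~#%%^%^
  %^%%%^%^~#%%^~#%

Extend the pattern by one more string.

φ(%^%%%^%^~#%%^~#%) expands symbol-by-symbol to %^ ~#% %^ %^ %^ ~#% %^ ~#% % ^%% %^ %^ ~#% % ^%% %^; joining the 16 pieces gives the next term.

%^~#%%^%^%^~#%%^~#%%^%%%^%^~#%%^%%%^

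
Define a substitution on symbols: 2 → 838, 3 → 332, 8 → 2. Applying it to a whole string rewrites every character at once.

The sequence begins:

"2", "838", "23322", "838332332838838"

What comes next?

Rewriting the 15 symbols of 838332332838838 one by one yields 2 332 2 332 332 838 332 332 838 2 332 2 2 332 2; concatenated:

233223323328383323328382332223322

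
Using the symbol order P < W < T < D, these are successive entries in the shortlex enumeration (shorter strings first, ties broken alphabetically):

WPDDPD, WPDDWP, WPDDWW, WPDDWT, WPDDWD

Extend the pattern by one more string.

WPDDTP

The successor of WPDDWD increments the rightmost position that isn't already D and resets every position after it to P.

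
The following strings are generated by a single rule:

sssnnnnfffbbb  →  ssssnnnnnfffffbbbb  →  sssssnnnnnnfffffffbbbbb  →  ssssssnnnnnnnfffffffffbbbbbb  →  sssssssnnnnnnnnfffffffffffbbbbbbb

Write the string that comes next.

ssssssssnnnnnnnnnfffffffffffffbbbbbbbb

The n-th term is n+1 s's then n+2 n's then 2n-1 f's then n+1 b's, where the shown terms are n = 2, 3, 4, 5, 6.
Setting n = 7 gives 8, 9, 13, 8 characters in each block.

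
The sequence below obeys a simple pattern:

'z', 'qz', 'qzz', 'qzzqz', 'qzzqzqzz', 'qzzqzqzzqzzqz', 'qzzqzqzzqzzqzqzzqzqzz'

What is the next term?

This is a Fibonacci-style word recurrence s(k) = s(k−1)·s(k−2): e.g. qz·z = qzz.
Continuing: qzzqzqzzqzzqzqzzqzqzz · qzzqzqzzqzzqz gives term 8.

qzzqzqzzqzzqzqzzqzqzzqzzqzqzzqzzqz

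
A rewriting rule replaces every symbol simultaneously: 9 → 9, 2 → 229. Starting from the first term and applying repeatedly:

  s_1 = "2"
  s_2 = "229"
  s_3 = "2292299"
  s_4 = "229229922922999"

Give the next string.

Applying the rule to each of the 15 symbols of 229229922922999 gives the pieces 229 229 9 229 229 9 9 229 229 9 229 229 9 9 9, which concatenate to the answer.

2292299229229992292299229229999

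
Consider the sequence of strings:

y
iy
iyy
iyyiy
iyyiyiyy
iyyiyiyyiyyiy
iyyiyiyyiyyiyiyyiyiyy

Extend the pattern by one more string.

iyyiyiyyiyyiyiyyiyiyyiyyiyiyyiyyiy

From term 3 onward, concatenate the last term with the second-to-last: iy·y = iyy, iyy·iy = iyyiy, …
The next term joins iyyiyiyyiyyiyiyyiyiyy and iyyiyiyyiyyiy.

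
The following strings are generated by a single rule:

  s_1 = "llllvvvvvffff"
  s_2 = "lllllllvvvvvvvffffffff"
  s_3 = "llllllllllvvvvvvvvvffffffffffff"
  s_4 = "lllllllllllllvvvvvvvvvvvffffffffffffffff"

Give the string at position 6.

Term n consists of 3n+1 l's, followed by 2n+3 v's, followed by 4n f's (n = 1, 2, …).
At n = 6 the blocks have lengths 19, 15, 24.

lllllllllllllllllllvvvvvvvvvvvvvvvffffffffffffffffffffffff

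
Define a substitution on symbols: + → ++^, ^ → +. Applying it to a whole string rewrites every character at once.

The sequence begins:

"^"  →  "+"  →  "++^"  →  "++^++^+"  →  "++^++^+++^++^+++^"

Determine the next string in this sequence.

Rewriting the 17 symbols of ++^++^+++^++^+++^ one by one yields ++^ ++^ + ++^ ++^ + ++^ ++^ ++^ + ++^ ++^ + ++^ ++^ ++^ +; concatenated:

++^++^+++^++^+++^++^++^+++^++^+++^++^++^+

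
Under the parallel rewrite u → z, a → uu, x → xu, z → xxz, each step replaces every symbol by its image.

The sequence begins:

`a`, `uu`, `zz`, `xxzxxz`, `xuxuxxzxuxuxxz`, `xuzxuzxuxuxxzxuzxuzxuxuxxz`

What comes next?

Rewriting the 26 symbols of xuzxuzxuxuxxzxuzxuzxuxuxxz one by one yields xu z xxz xu z xxz xu z xu z xu xu xxz xu z xxz xu z xxz xu z xu z xu xu xxz; concatenated:

xuzxxzxuzxxzxuzxuzxuxuxxzxuzxxzxuzxxzxuzxuzxuxuxxz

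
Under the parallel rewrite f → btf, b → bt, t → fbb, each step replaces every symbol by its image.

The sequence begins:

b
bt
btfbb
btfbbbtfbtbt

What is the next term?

btfbbbtfbtbtbtfbbbtfbtfbbbtfbb

Expanding btfbbbtfbtbt: b→bt, t→fbb, f→btf, b→bt, b→bt, b→bt, t→fbb, f→btf, b→bt, t→fbb, b→bt, t→fbb. Concatenated: bt fbb btf bt bt bt fbb btf bt fbb bt fbb.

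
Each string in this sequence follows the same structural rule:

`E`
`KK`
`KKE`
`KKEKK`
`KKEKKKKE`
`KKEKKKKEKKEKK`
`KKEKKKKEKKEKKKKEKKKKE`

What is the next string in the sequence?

This is a Fibonacci-style word recurrence s(k) = s(k−1)·s(k−2): e.g. KK·E = KKE.
The next term joins KKEKKKKEKKEKKKKEKKKKE and KKEKKKKEKKEKK.

KKEKKKKEKKEKKKKEKKKKEKKEKKKKEKKEKK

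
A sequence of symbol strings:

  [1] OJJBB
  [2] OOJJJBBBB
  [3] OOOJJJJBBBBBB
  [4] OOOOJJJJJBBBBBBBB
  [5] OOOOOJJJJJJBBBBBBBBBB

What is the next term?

Reading off run lengths: O runs 1, 2, 3, 4, 5; J runs 2, 3, 4, 5, 6; B runs 2, 4, 6, 8, 10 — each is linear in n (n = 1, 2, …).
For the next term, n = 6, so the run lengths are 6, 7, 12.

OOOOOOJJJJJJJBBBBBBBBBBBB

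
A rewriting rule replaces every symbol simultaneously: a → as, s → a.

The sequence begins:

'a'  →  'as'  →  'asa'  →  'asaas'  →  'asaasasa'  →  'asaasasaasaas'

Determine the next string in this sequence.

asaasasaasaasasaasasa

Replace each of the 13 characters of asaasasaasaas in place — as a as as a as a as as a as as a — and concatenate.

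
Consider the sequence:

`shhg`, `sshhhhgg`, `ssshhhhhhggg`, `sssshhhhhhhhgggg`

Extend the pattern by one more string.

Term n consists of n s's, followed by 2n h's, followed by n g's (n = 1, 2, …).
At n = 5 the blocks have lengths 5, 10, 5.

ssssshhhhhhhhhhggggg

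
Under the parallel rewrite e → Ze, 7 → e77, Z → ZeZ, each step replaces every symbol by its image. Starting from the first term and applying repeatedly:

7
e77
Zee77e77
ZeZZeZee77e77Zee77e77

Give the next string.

Replace each of the 21 characters of ZeZZeZee77e77Zee77e77 in place — ZeZ Ze ZeZ ZeZ Ze ZeZ Ze Ze e77 e77 Ze e77 e77 ZeZ Ze Ze e77 e77 Ze e77 e77 — and concatenate.

ZeZZeZeZZeZZeZeZZeZee77e77Zee77e77ZeZZeZee77e77Zee77e77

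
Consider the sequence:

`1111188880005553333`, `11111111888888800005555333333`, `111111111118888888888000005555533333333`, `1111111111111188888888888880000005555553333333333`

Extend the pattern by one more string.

11111111111111111888888888888888800000005555555333333333333

The n-th term is 3n-1 1's then 3n-2 8's then n+1 0's then n+1 5's then 2n 3's, where the shown terms are n = 2, 3, 4, 5.
Setting n = 6 gives 17, 16, 7, 7, 12 characters in each block.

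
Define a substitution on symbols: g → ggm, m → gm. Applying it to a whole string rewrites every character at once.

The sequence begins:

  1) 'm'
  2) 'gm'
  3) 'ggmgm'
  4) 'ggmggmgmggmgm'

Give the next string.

φ(ggmggmgmggmgm) expands symbol-by-symbol to ggm ggm gm ggm ggm gm ggm gm ggm ggm gm ggm gm; joining the 13 pieces gives the next term.

ggmggmgmggmggmgmggmgmggmggmgmggmgm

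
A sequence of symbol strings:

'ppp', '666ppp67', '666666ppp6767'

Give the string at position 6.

666666666666666ppp6767676767

s(k+1) = 666·s(k)·67, so each term gains 666 as a prefix and 67 as a suffix.
From 666666ppp6767, 3 further steps: 666666ppp6767 → 666666666ppp676767 → 666666666666ppp67676767 → (answer).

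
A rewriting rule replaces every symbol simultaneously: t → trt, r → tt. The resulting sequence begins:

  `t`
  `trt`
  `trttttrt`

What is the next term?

trttttrttrttrttrttttrt

Apply φ to trttttrt symbol by symbol: t→trt, r→tt, t→trt, t→trt, t→trt, t→trt, r→tt, t→trt; joined: trt tt trt trt trt trt tt trt.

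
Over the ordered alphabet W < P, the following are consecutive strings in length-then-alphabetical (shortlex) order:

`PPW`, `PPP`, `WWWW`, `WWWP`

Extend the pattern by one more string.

Treat WWWP as a base-2 numeral over the given alphabet and add one, carrying through any trailing P's.

WWPW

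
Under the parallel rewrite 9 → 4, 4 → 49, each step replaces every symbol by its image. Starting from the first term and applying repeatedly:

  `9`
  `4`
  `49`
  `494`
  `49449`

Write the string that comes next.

Apply φ to 49449 symbol by symbol: 4→49, 9→4, 4→49, 4→49, 9→4; joined: 49 4 49 49 4.

49449494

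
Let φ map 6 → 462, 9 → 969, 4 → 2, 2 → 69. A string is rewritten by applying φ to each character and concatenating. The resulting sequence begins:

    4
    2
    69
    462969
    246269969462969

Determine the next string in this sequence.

φ(246269969462969) expands symbol-by-symbol to 69 2 462 69 462 969 969 462 969 2 462 69 969 462 969; joining the 15 pieces gives the next term.

69246269462969969462969246269969462969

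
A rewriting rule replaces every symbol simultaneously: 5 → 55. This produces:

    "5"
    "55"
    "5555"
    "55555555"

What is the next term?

Apply φ to 55555555 symbol by symbol: 5→55, 5→55, 5→55, 5→55, 5→55, 5→55, 5→55, 5→55; joined: 55 55 55 55 55 55 55 55.

5555555555555555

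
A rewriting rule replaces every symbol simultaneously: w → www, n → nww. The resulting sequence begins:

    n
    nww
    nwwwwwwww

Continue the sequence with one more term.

nwwwwwwwwwwwwwwwwwwwwwwwwww

Apply φ to nwwwwwwww symbol by symbol: n→nww, w→www, w→www, w→www, w→www, w→www, w→www, w→www, w→www; joined: nww www www www www www www www www.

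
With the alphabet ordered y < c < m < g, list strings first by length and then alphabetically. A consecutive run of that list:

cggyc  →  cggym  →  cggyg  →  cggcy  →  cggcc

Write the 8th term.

cggmy

Stepping forward 3 times from cggcc: cggcc → cggcm → cggcg, then the target.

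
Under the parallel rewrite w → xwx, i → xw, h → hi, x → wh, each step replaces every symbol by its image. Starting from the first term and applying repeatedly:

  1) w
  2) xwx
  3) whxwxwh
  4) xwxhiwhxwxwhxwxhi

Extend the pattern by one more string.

whxwxwhhixwxwxhiwhxwxwhxwxhiwhxwxwhhixw

Applying the rule to each of the 17 symbols of xwxhiwhxwxwhxwxhi gives the pieces wh xwx wh hi xw xwx hi wh xwx wh xwx hi wh xwx wh hi xw, which concatenate to the answer.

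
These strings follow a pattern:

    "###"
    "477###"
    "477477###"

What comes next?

477477477###

The strings grow by a fixed prefix 477 each time.
One more step from 477477### gives the answer.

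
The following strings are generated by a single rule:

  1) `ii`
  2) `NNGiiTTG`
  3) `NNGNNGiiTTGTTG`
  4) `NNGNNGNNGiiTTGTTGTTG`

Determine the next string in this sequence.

s(k+1) = NNG·s(k)·TTG, so each term gains NNG as a prefix and TTG as a suffix.
One more step from NNGNNGNNGiiTTGTTGTTG gives the answer.

NNGNNGNNGNNGiiTTGTTGTTGTTG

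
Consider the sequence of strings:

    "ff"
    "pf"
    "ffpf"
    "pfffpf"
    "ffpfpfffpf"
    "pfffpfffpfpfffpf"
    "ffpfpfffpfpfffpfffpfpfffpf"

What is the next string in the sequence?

pfffpfffpfpfffpfffpfpfffpfpfffpfffpfpfffpf

This is a Fibonacci-style word recurrence s(k) = s(k−2)·s(k−1): e.g. ff·pf = ffpf.
Continuing: pfffpfffpfpfffpf · ffpfpfffpfpfffpfffpfpfffpf gives term 8.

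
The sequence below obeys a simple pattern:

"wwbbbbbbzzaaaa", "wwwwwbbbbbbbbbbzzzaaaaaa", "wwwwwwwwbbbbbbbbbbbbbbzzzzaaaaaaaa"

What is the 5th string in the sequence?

wwwwwwwwwwwwwwbbbbbbbbbbbbbbbbbbbbbbzzzzzzaaaaaaaaaaaa

Each string has the form w^{3n-1} b^{4n+2} z^{n+1} a^{2n+2} (n = 1, 2, …).
For term 5, n = 5, so the run lengths are 14, 22, 6, 12.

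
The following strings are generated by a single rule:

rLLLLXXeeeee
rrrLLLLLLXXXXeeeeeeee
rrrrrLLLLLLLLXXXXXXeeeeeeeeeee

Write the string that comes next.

Term n consists of 2n-1 r's, followed by 2n+2 L's, followed by 2n X's, followed by 3n+2 e's (n = 1, 2, …).
Setting n = 4 gives 7, 10, 8, 14 characters in each block.

rrrrrrrLLLLLLLLLLXXXXXXXXeeeeeeeeeeeeee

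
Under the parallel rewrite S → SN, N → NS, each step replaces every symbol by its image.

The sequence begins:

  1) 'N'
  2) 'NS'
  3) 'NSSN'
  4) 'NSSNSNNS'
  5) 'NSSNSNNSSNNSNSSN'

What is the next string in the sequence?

Replace each of the 16 characters of NSSNSNNSSNNSNSSN in place — NS SN SN NS SN NS NS SN SN NS NS SN NS SN SN NS — and concatenate.

NSSNSNNSSNNSNSSNSNNSNSSNNSSNSNNS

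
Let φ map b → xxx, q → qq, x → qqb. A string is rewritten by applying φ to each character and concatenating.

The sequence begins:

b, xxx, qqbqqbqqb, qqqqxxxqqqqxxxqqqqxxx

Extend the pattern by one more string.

Applying the rule to each of the 21 symbols of qqqqxxxqqqqxxxqqqqxxx gives the pieces qq qq qq qq qqb qqb qqb qq qq qq qq qqb qqb qqb qq qq qq qq qqb qqb qqb, which concatenate to the answer.

qqqqqqqqqqbqqbqqbqqqqqqqqqqbqqbqqbqqqqqqqqqqbqqbqqb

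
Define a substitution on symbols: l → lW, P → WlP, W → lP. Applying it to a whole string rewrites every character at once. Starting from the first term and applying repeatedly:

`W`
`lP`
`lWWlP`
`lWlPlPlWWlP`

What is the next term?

lWlPlWWlPlWWlPlWlPlPlWWlP

Rewriting each symbol of lWlPlPlWWlP: l→lW, W→lP, l→lW, P→WlP, l→lW, P→WlP, l→lW, W→lP, W→lP, l→lW, P→WlP, which concatenates to lW lP lW WlP lW WlP lW lP lP lW WlP.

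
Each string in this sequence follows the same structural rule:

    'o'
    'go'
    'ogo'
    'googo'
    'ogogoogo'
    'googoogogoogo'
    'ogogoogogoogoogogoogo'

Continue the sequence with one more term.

From term 3 onward, concatenate the second-to-last term with the last: o·go = ogo, go·ogo = googo, …
So term 8 is googoogogoogo·ogogoogogoogoogogoogo.

googoogogoogoogogoogogoogoogogoogo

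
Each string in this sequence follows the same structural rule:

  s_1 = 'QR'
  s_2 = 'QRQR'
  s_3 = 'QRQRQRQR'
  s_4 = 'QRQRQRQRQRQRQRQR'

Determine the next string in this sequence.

QRQRQRQRQRQRQRQRQRQRQRQRQRQRQRQR

Every step duplicates the string.
One more doubling of QRQRQRQRQRQRQRQR gives the answer.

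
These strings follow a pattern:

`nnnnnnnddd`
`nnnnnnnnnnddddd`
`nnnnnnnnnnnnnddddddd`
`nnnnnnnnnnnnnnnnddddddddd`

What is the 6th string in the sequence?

Term n consists of 3n+1 n's, followed by 2n-1 d's, where the shown terms are n = 2, 3, 4, 5.
At n = 7 the blocks have lengths 22, 13.

nnnnnnnnnnnnnnnnnnnnnnddddddddddddd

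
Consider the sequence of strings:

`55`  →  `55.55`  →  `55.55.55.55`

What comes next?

Every step duplicates the string with '.' between the halves.
Doubling 55.55.55.55 with '.' between the halves:

55.55.55.55.55.55.55.55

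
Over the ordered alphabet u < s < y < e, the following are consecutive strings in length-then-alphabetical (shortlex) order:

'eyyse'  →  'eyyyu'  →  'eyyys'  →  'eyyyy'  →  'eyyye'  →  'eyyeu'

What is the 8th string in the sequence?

Advancing 2 positions from eyyeu through eyyeu → eyyes reaches term 8.

eyyey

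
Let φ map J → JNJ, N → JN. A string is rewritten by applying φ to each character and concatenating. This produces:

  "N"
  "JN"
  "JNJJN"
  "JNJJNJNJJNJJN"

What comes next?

φ(JNJJNJNJJNJJN) expands symbol-by-symbol to JNJ JN JNJ JNJ JN JNJ JN JNJ JNJ JN JNJ JNJ JN; joining the 13 pieces gives the next term.

JNJJNJNJJNJJNJNJJNJNJJNJJNJNJJNJJN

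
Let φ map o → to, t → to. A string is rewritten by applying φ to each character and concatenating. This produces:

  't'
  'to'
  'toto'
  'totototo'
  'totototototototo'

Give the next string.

Replace each of the 16 characters of totototototototo in place — to to to to to to to to to to to to to to to to — and concatenate.

totototototototototototototototo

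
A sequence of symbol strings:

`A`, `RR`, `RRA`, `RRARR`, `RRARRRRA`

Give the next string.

RRARRRRARRARR

From term 3 onward, concatenate the last term with the second-to-last: RR·A = RRA, RRA·RR = RRARR, …
So term 6 is RRARRRRA·RRARR.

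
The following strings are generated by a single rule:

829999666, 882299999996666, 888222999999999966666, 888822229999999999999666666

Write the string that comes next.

888882222299999999999999996666666

Reading off run lengths: 8 runs 1, 2, 3, 4; 2 runs 1, 2, 3, 4; 9 runs 4, 7, 10, 13; 6 runs 3, 4, 5, 6 — each is linear in n (n = 1, 2, …).
For the next term, n = 5, so the run lengths are 5, 5, 16, 7.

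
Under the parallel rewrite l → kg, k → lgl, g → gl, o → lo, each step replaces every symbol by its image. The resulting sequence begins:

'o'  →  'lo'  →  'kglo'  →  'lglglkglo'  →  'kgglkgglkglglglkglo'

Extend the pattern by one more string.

Rewriting the 19 symbols of kgglkgglkglglglkglo one by one yields lgl gl gl kg lgl gl gl kg lgl gl kg gl kg gl kg lgl gl kg lo; concatenated:

lglglglkglglglglkglglglkgglkgglkglglglkglo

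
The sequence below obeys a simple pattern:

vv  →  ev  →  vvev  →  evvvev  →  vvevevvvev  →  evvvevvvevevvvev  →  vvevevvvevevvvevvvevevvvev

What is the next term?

From term 3 onward, concatenate the second-to-last term with the last: vv·ev = vvev, ev·vvev = evvvev, …
The next term joins evvvevvvevevvvev and vvevevvvevevvvevvvevevvvev.

evvvevvvevevvvevvvevevvvevevvvevvvevevvvev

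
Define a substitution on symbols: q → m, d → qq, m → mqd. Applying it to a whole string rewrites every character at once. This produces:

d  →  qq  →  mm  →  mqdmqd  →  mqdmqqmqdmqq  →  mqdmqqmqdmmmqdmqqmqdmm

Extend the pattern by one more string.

Replace each of the 22 characters of mqdmqqmqdmmmqdmqqmqdmm in place — mqd m qq mqd m m mqd m qq mqd mqd mqd m qq mqd m m mqd m qq mqd mqd — and concatenate.

mqdmqqmqdmmmqdmqqmqdmqdmqdmqqmqdmmmqdmqqmqdmqd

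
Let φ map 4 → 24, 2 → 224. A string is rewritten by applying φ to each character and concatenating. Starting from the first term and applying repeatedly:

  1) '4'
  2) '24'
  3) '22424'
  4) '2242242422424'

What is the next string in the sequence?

2242242422422424224242242242422424

Replace each of the 13 characters of 2242242422424 in place — 224 224 24 224 224 24 224 24 224 224 24 224 24 — and concatenate.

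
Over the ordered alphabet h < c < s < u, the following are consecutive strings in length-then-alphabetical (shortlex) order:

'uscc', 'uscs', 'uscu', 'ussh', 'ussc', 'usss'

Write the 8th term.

usuh

Continuing the enumeration 2 steps past usss: usss → ussu → (answer).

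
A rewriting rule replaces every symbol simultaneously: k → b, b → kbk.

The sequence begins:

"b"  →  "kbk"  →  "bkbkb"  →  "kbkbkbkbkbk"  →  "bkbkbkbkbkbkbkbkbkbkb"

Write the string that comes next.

φ(bkbkbkbkbkbkbkbkbkbkb) expands symbol-by-symbol to kbk b kbk b kbk b kbk b kbk b kbk b kbk b kbk b kbk b kbk b kbk; joining the 21 pieces gives the next term.

kbkbkbkbkbkbkbkbkbkbkbkbkbkbkbkbkbkbkbkbkbk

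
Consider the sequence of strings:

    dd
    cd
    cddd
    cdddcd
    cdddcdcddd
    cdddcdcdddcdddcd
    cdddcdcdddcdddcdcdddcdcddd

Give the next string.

This is a Fibonacci-style word recurrence s(k) = s(k−1)·s(k−2): e.g. cd·dd = cddd.
The next term joins cdddcdcdddcdddcdcdddcdcddd and cdddcdcdddcdddcd.

cdddcdcdddcdddcdcdddcdcdddcdddcdcdddcdddcd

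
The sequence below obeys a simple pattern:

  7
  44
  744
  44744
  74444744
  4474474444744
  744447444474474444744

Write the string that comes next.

Each term (from the third on) is the two preceding terms concatenated in order: term 3 = 7·44 = 744.
Continuing: 4474474444744 · 744447444474474444744 gives term 8.

4474474444744744447444474474444744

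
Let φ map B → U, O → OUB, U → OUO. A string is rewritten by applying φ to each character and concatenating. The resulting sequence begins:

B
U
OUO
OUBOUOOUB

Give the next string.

OUBOUOUOUBOUOOUBOUBOUOU

Rewriting each symbol of OUBOUOOUB: O→OUB, U→OUO, B→U, O→OUB, U→OUO, O→OUB, O→OUB, U→OUO, B→U, which concatenates to OUB OUO U OUB OUO OUB OUB OUO U.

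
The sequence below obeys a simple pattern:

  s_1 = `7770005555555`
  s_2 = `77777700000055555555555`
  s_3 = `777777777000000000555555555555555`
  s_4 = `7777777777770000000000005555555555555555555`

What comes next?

The n-th term is 3n 7's then 3n 0's then 4n+3 5's (n = 1, 2, …).
For the next term, n = 5, so the run lengths are 15, 15, 23.

77777777777777700000000000000055555555555555555555555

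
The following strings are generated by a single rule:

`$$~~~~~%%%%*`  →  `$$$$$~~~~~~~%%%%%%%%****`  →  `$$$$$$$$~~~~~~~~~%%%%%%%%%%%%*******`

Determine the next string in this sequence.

$$$$$$$$$$$~~~~~~~~~~~%%%%%%%%%%%%%%%%**********

The n-th term is 3n-1 $'s then 2n+3 ~'s then 4n %'s then 3n-2 *'s (n = 1, 2, …).
For the next term, n = 4, so the run lengths are 11, 11, 16, 10.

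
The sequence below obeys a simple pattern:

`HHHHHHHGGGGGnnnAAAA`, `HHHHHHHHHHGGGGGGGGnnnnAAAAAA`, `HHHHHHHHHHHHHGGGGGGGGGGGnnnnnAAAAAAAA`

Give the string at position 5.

HHHHHHHHHHHHHHHHHHHGGGGGGGGGGGGGGGGGnnnnnnnAAAAAAAAAAAA

Term n consists of 3n+1 H's, followed by 3n-1 G's, followed by n+1 n's, followed by 2n A's, where the shown terms are n = 2, 3, 4.
For term 5, n = 6, so the run lengths are 19, 17, 7, 12.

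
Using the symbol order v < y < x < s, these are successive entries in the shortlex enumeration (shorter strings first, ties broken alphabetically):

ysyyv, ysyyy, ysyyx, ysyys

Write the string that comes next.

ysyxv

The successor of ysyys increments the rightmost position that isn't already s and resets every position after it to v.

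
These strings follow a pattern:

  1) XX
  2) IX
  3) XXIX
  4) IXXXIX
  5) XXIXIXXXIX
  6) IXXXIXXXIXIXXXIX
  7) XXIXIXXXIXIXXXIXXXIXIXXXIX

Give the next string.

From term 3 onward, concatenate the second-to-last term with the last: XX·IX = XXIX, IX·XXIX = IXXXIX, …
So term 8 is IXXXIXXXIXIXXXIX·XXIXIXXXIXIXXXIXXXIXIXXXIX.

IXXXIXXXIXIXXXIXXXIXIXXXIXIXXXIXXXIXIXXXIX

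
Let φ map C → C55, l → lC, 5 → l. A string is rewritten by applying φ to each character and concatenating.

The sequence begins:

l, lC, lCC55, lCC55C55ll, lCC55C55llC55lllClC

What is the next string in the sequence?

Rewriting the 19 symbols of lCC55C55llC55lllClC one by one yields lC C55 C55 l l C55 l l lC lC C55 l l lC lC lC C55 lC C55; concatenated:

lCC55C55llC55lllClCC55lllClClCC55lCC55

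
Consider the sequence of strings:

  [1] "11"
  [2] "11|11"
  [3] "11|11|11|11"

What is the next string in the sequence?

s(k+1) = s(k)·|·s(k) — each term doubles the last with '|' between the halves.
Doubling 11|11|11|11 with '|' between the halves:

11|11|11|11|11|11|11|11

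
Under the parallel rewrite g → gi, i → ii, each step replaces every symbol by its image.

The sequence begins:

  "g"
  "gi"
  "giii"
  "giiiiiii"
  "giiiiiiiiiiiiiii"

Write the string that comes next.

Applying the rule to each of the 16 symbols of giiiiiiiiiiiiiii gives the pieces gi ii ii ii ii ii ii ii ii ii ii ii ii ii ii ii, which concatenate to the answer.

giiiiiiiiiiiiiiiiiiiiiiiiiiiiiii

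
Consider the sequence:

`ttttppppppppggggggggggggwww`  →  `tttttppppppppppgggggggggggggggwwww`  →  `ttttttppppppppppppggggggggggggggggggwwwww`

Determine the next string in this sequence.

tttttttppppppppppppppgggggggggggggggggggggwwwwww

Term n consists of n+1 t's, followed by 2n+2 p's, followed by 3n+3 g's, followed by n w's, where the shown terms are n = 3, 4, 5.
Setting n = 6 gives 7, 14, 21, 6 characters in each block.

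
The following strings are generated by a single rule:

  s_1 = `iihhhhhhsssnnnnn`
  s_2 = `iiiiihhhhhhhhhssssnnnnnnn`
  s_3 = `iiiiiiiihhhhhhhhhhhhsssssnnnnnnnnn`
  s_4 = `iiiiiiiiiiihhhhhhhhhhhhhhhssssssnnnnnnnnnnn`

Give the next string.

Each string has the form i^{3n-1} h^{3n+3} s^{n+2} n^{2n+3} (n = 1, 2, …).
At n = 5 the blocks have lengths 14, 18, 7, 13.

iiiiiiiiiiiiiihhhhhhhhhhhhhhhhhhsssssssnnnnnnnnnnnnn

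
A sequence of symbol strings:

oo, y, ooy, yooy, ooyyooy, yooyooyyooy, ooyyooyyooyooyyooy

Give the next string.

yooyooyyooyooyyooyyooyooyyooy

Each term (from the third on) is the two preceding terms concatenated in order: term 3 = oo·y = ooy.
So term 8 is yooyooyyooy·ooyyooyyooyooyyooy.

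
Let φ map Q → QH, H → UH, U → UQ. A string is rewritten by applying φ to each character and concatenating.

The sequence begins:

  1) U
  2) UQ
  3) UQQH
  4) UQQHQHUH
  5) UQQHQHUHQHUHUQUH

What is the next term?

Rewriting the 16 symbols of UQQHQHUHQHUHUQUH one by one yields UQ QH QH UH QH UH UQ UH QH UH UQ UH UQ QH UQ UH; concatenated:

UQQHQHUHQHUHUQUHQHUHUQUHUQQHUQUH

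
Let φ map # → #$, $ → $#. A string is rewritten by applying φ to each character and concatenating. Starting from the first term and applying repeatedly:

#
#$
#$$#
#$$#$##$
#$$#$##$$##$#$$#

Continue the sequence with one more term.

#$$#$##$$##$#$$#$##$#$$##$$#$##$

φ(#$$#$##$$##$#$$#) expands symbol-by-symbol to #$ $# $# #$ $# #$ #$ $# $# #$ #$ $# #$ $# $# #$; joining the 16 pieces gives the next term.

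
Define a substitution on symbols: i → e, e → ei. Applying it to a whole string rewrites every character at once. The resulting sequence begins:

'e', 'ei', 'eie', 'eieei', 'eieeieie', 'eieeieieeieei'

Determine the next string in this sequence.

Applying the rule to each of the 13 symbols of eieeieieeieei gives the pieces ei e ei ei e ei e ei ei e ei ei e, which concatenate to the answer.

eieeieieeieeieieeieie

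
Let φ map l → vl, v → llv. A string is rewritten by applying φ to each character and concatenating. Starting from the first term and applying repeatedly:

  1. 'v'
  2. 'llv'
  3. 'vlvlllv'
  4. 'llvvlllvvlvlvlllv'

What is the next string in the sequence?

Rewriting the 17 symbols of llvvlllvvlvlvlllv one by one yields vl vl llv llv vl vl vl llv llv vl llv vl llv vl vl vl llv; concatenated:

vlvlllvllvvlvlvlllvllvvlllvvlllvvlvlvlllv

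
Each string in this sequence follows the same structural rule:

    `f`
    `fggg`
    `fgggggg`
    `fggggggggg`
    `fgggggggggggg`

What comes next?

Each term is the previous one with ggg appended.
One more step from fgggggggggggg gives the answer.

fggggggggggggggg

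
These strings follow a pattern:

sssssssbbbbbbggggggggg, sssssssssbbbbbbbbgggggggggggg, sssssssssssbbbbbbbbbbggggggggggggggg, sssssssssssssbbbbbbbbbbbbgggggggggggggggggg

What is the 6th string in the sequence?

sssssssssssssssssbbbbbbbbbbbbbbbbgggggggggggggggggggggggg

The n-th term is 2n+1 s's then 2n b's then 3n g's, where the shown terms are n = 3, 4, 5, 6.
For term 6, n = 8, so the run lengths are 17, 16, 24.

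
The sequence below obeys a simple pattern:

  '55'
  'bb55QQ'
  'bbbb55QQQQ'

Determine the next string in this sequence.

Each term wraps the previous one in bb on the left and QQ on the right.
Applying this once more to bbbb55QQQQ:

bbbbbb55QQQQQQ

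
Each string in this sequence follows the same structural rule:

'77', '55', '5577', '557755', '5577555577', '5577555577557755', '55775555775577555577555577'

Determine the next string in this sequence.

Each term (from the third on) is the previous term followed by the one before it: term 3 = 55·77 = 5577.
The next term joins 55775555775577555577555577 and 5577555577557755.

557755557755775555775555775577555577557755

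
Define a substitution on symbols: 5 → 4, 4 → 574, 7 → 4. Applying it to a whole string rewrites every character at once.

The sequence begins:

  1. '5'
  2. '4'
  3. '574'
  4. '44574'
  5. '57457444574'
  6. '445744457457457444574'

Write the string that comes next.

5745744457457457444574445744457457457444574

Replace each of the 21 characters of 445744457457457444574 in place — 574 574 4 4 574 574 574 4 4 574 4 4 574 4 4 574 574 574 4 4 574 — and concatenate.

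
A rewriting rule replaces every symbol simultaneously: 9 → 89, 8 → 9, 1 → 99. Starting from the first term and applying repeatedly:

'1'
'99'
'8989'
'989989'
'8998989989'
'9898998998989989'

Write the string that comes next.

Rewriting the 16 symbols of 9898998998989989 one by one yields 89 9 89 9 89 89 9 89 89 9 89 9 89 89 9 89; concatenated:

89989989899898998998989989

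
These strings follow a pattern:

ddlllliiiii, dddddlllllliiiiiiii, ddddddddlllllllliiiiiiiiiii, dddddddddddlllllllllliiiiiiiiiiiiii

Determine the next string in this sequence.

ddddddddddddddlllllllllllliiiiiiiiiiiiiiiii

The n-th term is 3n-1 d's then 2n+2 l's then 3n+2 i's (n = 1, 2, …).
Setting n = 5 gives 14, 12, 17 characters in each block.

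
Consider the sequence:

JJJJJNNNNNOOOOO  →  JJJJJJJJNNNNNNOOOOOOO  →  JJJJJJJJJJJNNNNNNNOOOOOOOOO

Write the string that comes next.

JJJJJJJJJJJJJJNNNNNNNNOOOOOOOOOOO

The n-th term is 3n-1 J's then n+3 N's then 2n+1 O's, where the shown terms are n = 2, 3, 4.
At n = 5 the blocks have lengths 14, 8, 11.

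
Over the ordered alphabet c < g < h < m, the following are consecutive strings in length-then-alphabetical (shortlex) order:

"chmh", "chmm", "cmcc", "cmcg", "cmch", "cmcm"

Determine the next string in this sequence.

Treat cmcm as a base-4 numeral over the given alphabet and add one, carrying through any trailing m's.

cmgc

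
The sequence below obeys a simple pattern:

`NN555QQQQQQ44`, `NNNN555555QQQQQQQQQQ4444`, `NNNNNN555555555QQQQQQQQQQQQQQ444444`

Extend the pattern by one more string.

Reading off run lengths: N runs 2, 4, 6; 5 runs 3, 6, 9; Q runs 6, 10, 14; 4 runs 2, 4, 6 — each is linear in n (n = 1, 2, …).
Setting n = 4 gives 8, 12, 18, 8 characters in each block.

NNNNNNNN555555555555QQQQQQQQQQQQQQQQQQ44444444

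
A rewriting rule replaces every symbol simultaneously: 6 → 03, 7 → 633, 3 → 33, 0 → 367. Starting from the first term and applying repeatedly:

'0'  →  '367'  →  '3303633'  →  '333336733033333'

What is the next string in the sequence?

33333333330363333333673333333333

Applying the rule to each of the 15 symbols of 333336733033333 gives the pieces 33 33 33 33 33 03 633 33 33 367 33 33 33 33 33, which concatenate to the answer.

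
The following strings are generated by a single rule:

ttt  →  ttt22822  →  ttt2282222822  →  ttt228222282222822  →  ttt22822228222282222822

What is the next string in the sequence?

Every step adds 22822 to the end: s(k+1) = s(k)·22822.
So the next term is ttt22822228222282222822·22822.

ttt2282222822228222282222822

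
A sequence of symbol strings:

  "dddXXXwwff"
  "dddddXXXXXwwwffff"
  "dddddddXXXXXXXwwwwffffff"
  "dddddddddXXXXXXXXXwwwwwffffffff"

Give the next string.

dddddddddddXXXXXXXXXXXwwwwwwffffffffff

Term n consists of 2n+1 d's, followed by 2n+1 X's, followed by n+1 w's, followed by 2n f's (n = 1, 2, …).
Setting n = 5 gives 11, 11, 6, 10 characters in each block.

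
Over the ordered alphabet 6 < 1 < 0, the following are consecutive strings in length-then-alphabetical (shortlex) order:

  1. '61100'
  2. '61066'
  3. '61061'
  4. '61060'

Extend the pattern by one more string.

61016

Find the rightmost character of 61060 below 0, bump it to the next letter, and reset everything to its right to 6.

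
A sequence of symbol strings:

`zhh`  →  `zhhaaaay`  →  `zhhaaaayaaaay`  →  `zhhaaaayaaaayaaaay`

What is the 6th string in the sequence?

Every step adds aaaay to the end: s(k+1) = s(k)·aaaay.
From zhhaaaayaaaayaaaay, 2 further steps: zhhaaaayaaaayaaaay → zhhaaaayaaaayaaaayaaaay → (answer).

zhhaaaayaaaayaaaayaaaayaaaay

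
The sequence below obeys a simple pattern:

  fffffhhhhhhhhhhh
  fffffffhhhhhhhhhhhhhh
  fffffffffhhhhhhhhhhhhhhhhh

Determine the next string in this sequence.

fffffffffffhhhhhhhhhhhhhhhhhhhh

The n-th term is 2n-1 f's then 3n+2 h's, where the shown terms are n = 3, 4, 5.
At n = 6 the blocks have lengths 11, 20.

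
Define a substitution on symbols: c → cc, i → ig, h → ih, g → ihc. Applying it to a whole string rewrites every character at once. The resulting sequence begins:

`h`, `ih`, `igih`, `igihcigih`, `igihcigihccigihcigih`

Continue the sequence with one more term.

igihcigihccigihcigihccccigihcigihccigihcigih

Replace each of the 20 characters of igihcigihccigihcigih in place — ig ihc ig ih cc ig ihc ig ih cc cc ig ihc ig ih cc ig ihc ig ih — and concatenate.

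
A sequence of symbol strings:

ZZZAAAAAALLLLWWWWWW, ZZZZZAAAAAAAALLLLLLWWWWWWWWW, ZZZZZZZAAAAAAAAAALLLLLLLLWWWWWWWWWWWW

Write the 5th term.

The n-th term is 2n-1 Z's then 2n+2 A's then 2n L's then 3n W's, where the shown terms are n = 2, 3, 4.
For term 5, n = 6, so the run lengths are 11, 14, 12, 18.

ZZZZZZZZZZZAAAAAAAAAAAAAALLLLLLLLLLLLWWWWWWWWWWWWWWWWWW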